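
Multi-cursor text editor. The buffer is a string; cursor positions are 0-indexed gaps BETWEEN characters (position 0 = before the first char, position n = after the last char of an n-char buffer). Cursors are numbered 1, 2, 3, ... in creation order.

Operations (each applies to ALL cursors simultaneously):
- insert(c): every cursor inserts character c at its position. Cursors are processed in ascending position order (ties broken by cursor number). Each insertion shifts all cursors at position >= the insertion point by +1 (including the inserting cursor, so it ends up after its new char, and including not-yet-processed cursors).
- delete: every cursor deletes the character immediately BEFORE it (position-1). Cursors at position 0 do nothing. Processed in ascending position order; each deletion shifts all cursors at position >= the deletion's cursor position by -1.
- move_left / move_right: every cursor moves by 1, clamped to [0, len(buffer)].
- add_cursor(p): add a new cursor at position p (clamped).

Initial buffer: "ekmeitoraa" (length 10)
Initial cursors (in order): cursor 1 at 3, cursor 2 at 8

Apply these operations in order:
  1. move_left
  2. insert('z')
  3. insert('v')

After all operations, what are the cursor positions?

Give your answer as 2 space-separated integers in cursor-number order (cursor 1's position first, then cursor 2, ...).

Answer: 4 11

Derivation:
After op 1 (move_left): buffer="ekmeitoraa" (len 10), cursors c1@2 c2@7, authorship ..........
After op 2 (insert('z')): buffer="ekzmeitozraa" (len 12), cursors c1@3 c2@9, authorship ..1.....2...
After op 3 (insert('v')): buffer="ekzvmeitozvraa" (len 14), cursors c1@4 c2@11, authorship ..11.....22...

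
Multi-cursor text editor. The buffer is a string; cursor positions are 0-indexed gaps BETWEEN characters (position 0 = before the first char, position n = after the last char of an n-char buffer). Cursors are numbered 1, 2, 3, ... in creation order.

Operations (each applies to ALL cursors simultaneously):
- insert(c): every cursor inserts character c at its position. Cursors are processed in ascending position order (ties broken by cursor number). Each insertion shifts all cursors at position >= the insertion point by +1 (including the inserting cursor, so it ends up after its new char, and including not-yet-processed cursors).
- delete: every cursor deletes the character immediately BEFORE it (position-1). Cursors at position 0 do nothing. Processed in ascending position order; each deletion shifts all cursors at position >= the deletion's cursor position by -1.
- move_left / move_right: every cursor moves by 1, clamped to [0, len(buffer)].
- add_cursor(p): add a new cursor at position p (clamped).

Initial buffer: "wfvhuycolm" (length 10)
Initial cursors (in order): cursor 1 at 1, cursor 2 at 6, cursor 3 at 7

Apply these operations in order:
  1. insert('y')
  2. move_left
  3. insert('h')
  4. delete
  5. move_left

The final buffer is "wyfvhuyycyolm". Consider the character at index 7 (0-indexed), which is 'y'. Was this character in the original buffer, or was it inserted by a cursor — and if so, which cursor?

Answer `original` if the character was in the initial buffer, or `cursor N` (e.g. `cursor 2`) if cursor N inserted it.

After op 1 (insert('y')): buffer="wyfvhuyycyolm" (len 13), cursors c1@2 c2@8 c3@10, authorship .1.....2.3...
After op 2 (move_left): buffer="wyfvhuyycyolm" (len 13), cursors c1@1 c2@7 c3@9, authorship .1.....2.3...
After op 3 (insert('h')): buffer="whyfvhuyhychyolm" (len 16), cursors c1@2 c2@9 c3@12, authorship .11.....22.33...
After op 4 (delete): buffer="wyfvhuyycyolm" (len 13), cursors c1@1 c2@7 c3@9, authorship .1.....2.3...
After op 5 (move_left): buffer="wyfvhuyycyolm" (len 13), cursors c1@0 c2@6 c3@8, authorship .1.....2.3...
Authorship (.=original, N=cursor N): . 1 . . . . . 2 . 3 . . .
Index 7: author = 2

Answer: cursor 2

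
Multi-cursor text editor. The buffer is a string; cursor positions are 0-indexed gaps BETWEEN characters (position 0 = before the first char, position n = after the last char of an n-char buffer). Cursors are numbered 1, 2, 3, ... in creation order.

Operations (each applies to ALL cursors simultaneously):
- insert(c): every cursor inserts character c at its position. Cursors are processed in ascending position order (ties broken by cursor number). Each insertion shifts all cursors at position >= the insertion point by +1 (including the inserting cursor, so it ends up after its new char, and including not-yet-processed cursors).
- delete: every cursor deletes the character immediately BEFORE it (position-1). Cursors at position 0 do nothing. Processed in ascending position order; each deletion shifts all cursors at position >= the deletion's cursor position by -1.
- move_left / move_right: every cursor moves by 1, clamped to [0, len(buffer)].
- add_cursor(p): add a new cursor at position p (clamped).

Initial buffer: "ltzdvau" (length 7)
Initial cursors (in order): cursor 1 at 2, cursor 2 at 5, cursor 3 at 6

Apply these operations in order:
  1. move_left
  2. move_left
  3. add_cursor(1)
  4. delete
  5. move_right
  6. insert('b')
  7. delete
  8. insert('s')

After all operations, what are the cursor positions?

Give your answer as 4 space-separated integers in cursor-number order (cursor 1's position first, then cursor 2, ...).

After op 1 (move_left): buffer="ltzdvau" (len 7), cursors c1@1 c2@4 c3@5, authorship .......
After op 2 (move_left): buffer="ltzdvau" (len 7), cursors c1@0 c2@3 c3@4, authorship .......
After op 3 (add_cursor(1)): buffer="ltzdvau" (len 7), cursors c1@0 c4@1 c2@3 c3@4, authorship .......
After op 4 (delete): buffer="tvau" (len 4), cursors c1@0 c4@0 c2@1 c3@1, authorship ....
After op 5 (move_right): buffer="tvau" (len 4), cursors c1@1 c4@1 c2@2 c3@2, authorship ....
After op 6 (insert('b')): buffer="tbbvbbau" (len 8), cursors c1@3 c4@3 c2@6 c3@6, authorship .14.23..
After op 7 (delete): buffer="tvau" (len 4), cursors c1@1 c4@1 c2@2 c3@2, authorship ....
After op 8 (insert('s')): buffer="tssvssau" (len 8), cursors c1@3 c4@3 c2@6 c3@6, authorship .14.23..

Answer: 3 6 6 3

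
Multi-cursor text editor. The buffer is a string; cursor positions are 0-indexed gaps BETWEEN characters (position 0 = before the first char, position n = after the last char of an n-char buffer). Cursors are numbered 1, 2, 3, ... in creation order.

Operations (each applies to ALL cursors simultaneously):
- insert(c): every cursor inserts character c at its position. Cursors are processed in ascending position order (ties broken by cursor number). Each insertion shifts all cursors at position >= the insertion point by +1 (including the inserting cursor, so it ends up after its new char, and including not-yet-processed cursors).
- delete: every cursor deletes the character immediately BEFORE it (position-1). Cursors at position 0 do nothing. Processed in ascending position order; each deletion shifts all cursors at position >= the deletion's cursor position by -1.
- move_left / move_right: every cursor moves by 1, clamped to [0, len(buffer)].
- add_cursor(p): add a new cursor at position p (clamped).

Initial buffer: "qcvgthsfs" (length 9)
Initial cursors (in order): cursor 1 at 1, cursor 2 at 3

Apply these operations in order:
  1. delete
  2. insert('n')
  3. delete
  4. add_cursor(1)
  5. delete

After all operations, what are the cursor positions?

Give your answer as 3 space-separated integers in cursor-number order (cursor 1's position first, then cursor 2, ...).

Answer: 0 0 0

Derivation:
After op 1 (delete): buffer="cgthsfs" (len 7), cursors c1@0 c2@1, authorship .......
After op 2 (insert('n')): buffer="ncngthsfs" (len 9), cursors c1@1 c2@3, authorship 1.2......
After op 3 (delete): buffer="cgthsfs" (len 7), cursors c1@0 c2@1, authorship .......
After op 4 (add_cursor(1)): buffer="cgthsfs" (len 7), cursors c1@0 c2@1 c3@1, authorship .......
After op 5 (delete): buffer="gthsfs" (len 6), cursors c1@0 c2@0 c3@0, authorship ......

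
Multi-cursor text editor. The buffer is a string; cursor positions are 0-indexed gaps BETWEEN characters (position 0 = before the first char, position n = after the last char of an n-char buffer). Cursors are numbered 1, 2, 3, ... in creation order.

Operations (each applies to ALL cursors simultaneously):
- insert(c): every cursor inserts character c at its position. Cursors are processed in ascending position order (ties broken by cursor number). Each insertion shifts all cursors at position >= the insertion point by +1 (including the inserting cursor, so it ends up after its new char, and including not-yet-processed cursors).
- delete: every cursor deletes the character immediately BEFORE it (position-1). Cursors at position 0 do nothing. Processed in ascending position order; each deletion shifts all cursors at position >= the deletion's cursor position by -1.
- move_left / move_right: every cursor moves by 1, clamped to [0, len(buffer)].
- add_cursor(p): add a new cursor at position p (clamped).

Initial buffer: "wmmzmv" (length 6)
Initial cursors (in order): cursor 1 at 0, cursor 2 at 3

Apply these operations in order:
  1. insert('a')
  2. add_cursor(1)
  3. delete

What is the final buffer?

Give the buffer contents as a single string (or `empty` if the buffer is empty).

Answer: wmmzmv

Derivation:
After op 1 (insert('a')): buffer="awmmazmv" (len 8), cursors c1@1 c2@5, authorship 1...2...
After op 2 (add_cursor(1)): buffer="awmmazmv" (len 8), cursors c1@1 c3@1 c2@5, authorship 1...2...
After op 3 (delete): buffer="wmmzmv" (len 6), cursors c1@0 c3@0 c2@3, authorship ......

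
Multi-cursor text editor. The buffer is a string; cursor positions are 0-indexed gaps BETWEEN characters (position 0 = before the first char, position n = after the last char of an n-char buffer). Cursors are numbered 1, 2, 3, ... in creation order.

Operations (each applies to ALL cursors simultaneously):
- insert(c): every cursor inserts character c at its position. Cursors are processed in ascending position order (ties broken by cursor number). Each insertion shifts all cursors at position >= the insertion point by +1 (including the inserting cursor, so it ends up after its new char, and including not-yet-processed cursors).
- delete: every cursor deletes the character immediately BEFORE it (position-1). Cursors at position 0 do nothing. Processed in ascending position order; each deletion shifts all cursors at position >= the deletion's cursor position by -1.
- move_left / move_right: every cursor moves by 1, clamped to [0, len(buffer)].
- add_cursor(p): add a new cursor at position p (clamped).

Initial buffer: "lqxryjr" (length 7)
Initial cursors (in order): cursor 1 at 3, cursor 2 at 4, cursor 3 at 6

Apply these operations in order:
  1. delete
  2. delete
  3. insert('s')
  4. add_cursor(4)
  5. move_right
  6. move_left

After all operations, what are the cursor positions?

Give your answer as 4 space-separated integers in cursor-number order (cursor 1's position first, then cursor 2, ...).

After op 1 (delete): buffer="lqyr" (len 4), cursors c1@2 c2@2 c3@3, authorship ....
After op 2 (delete): buffer="r" (len 1), cursors c1@0 c2@0 c3@0, authorship .
After op 3 (insert('s')): buffer="sssr" (len 4), cursors c1@3 c2@3 c3@3, authorship 123.
After op 4 (add_cursor(4)): buffer="sssr" (len 4), cursors c1@3 c2@3 c3@3 c4@4, authorship 123.
After op 5 (move_right): buffer="sssr" (len 4), cursors c1@4 c2@4 c3@4 c4@4, authorship 123.
After op 6 (move_left): buffer="sssr" (len 4), cursors c1@3 c2@3 c3@3 c4@3, authorship 123.

Answer: 3 3 3 3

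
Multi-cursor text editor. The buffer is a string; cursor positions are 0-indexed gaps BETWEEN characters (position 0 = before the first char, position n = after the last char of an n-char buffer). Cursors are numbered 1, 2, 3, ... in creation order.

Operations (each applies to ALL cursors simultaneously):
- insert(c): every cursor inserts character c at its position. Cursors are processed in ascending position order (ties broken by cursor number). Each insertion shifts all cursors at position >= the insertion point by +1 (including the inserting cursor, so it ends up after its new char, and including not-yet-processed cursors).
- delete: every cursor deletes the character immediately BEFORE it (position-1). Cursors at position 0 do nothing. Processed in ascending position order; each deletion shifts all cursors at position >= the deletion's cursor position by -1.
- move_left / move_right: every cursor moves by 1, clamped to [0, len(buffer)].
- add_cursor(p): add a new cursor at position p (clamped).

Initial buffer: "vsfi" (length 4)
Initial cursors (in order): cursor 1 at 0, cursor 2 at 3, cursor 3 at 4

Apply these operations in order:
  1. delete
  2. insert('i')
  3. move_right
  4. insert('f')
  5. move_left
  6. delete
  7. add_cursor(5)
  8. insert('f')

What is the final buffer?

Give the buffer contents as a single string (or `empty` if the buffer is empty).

Answer: iffsiffff

Derivation:
After op 1 (delete): buffer="vs" (len 2), cursors c1@0 c2@2 c3@2, authorship ..
After op 2 (insert('i')): buffer="ivsii" (len 5), cursors c1@1 c2@5 c3@5, authorship 1..23
After op 3 (move_right): buffer="ivsii" (len 5), cursors c1@2 c2@5 c3@5, authorship 1..23
After op 4 (insert('f')): buffer="ivfsiiff" (len 8), cursors c1@3 c2@8 c3@8, authorship 1.1.2323
After op 5 (move_left): buffer="ivfsiiff" (len 8), cursors c1@2 c2@7 c3@7, authorship 1.1.2323
After op 6 (delete): buffer="ifsif" (len 5), cursors c1@1 c2@4 c3@4, authorship 11.23
After op 7 (add_cursor(5)): buffer="ifsif" (len 5), cursors c1@1 c2@4 c3@4 c4@5, authorship 11.23
After op 8 (insert('f')): buffer="iffsiffff" (len 9), cursors c1@2 c2@7 c3@7 c4@9, authorship 111.22334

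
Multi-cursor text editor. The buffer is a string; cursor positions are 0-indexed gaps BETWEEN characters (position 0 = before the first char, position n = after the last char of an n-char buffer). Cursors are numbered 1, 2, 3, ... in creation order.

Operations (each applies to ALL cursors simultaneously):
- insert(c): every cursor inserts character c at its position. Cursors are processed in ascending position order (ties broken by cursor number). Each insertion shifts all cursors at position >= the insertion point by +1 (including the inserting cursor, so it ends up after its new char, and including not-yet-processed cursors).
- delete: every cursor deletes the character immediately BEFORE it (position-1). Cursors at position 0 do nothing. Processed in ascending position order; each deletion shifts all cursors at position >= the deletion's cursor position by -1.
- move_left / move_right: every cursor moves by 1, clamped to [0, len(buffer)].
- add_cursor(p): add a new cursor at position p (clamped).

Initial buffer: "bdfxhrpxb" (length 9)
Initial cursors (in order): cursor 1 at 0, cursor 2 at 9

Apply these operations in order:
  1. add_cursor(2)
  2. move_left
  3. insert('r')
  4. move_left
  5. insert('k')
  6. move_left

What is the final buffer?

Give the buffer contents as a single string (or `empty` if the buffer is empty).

After op 1 (add_cursor(2)): buffer="bdfxhrpxb" (len 9), cursors c1@0 c3@2 c2@9, authorship .........
After op 2 (move_left): buffer="bdfxhrpxb" (len 9), cursors c1@0 c3@1 c2@8, authorship .........
After op 3 (insert('r')): buffer="rbrdfxhrpxrb" (len 12), cursors c1@1 c3@3 c2@11, authorship 1.3.......2.
After op 4 (move_left): buffer="rbrdfxhrpxrb" (len 12), cursors c1@0 c3@2 c2@10, authorship 1.3.......2.
After op 5 (insert('k')): buffer="krbkrdfxhrpxkrb" (len 15), cursors c1@1 c3@4 c2@13, authorship 11.33.......22.
After op 6 (move_left): buffer="krbkrdfxhrpxkrb" (len 15), cursors c1@0 c3@3 c2@12, authorship 11.33.......22.

Answer: krbkrdfxhrpxkrb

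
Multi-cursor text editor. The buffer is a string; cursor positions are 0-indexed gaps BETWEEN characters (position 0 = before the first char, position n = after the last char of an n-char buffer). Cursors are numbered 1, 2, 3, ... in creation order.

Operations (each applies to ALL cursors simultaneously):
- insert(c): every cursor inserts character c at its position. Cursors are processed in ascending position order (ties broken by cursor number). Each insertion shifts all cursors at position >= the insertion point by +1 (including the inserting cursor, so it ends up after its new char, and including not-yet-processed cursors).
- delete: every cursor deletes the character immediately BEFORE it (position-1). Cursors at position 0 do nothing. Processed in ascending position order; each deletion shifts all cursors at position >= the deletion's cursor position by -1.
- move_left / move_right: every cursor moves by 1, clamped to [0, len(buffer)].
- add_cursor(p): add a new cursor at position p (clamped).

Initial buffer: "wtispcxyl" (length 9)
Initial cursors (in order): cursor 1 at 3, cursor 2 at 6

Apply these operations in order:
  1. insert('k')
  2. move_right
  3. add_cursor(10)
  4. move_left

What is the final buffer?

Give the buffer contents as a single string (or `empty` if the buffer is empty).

Answer: wtikspckxyl

Derivation:
After op 1 (insert('k')): buffer="wtikspckxyl" (len 11), cursors c1@4 c2@8, authorship ...1...2...
After op 2 (move_right): buffer="wtikspckxyl" (len 11), cursors c1@5 c2@9, authorship ...1...2...
After op 3 (add_cursor(10)): buffer="wtikspckxyl" (len 11), cursors c1@5 c2@9 c3@10, authorship ...1...2...
After op 4 (move_left): buffer="wtikspckxyl" (len 11), cursors c1@4 c2@8 c3@9, authorship ...1...2...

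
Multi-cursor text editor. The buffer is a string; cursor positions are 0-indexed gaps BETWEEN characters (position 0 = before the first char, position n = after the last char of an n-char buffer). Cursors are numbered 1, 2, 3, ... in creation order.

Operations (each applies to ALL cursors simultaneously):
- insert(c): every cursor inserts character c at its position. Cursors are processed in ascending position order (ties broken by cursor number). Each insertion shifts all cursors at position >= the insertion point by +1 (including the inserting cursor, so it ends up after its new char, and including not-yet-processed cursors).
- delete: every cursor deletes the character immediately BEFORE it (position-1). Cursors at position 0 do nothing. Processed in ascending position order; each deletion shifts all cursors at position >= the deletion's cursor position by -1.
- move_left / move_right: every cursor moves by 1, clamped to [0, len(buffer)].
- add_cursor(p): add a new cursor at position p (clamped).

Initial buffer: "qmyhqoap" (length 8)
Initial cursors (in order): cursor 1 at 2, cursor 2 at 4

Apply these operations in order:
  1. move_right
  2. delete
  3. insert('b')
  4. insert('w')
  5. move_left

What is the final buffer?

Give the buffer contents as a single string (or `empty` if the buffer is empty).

After op 1 (move_right): buffer="qmyhqoap" (len 8), cursors c1@3 c2@5, authorship ........
After op 2 (delete): buffer="qmhoap" (len 6), cursors c1@2 c2@3, authorship ......
After op 3 (insert('b')): buffer="qmbhboap" (len 8), cursors c1@3 c2@5, authorship ..1.2...
After op 4 (insert('w')): buffer="qmbwhbwoap" (len 10), cursors c1@4 c2@7, authorship ..11.22...
After op 5 (move_left): buffer="qmbwhbwoap" (len 10), cursors c1@3 c2@6, authorship ..11.22...

Answer: qmbwhbwoap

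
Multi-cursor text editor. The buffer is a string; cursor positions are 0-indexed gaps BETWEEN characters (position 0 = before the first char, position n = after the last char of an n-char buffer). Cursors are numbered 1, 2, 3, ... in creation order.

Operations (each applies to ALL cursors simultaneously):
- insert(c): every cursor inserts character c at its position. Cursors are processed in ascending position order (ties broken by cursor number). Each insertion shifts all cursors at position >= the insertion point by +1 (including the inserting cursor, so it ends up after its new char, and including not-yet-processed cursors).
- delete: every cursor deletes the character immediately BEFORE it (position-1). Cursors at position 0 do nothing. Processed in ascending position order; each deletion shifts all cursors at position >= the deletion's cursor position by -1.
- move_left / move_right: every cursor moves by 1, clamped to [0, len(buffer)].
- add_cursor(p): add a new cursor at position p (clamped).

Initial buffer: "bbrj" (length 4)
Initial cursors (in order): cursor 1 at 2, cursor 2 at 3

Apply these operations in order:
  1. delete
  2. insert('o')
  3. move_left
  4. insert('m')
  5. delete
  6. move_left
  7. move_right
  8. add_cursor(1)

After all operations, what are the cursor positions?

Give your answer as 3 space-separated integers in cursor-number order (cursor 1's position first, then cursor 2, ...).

Answer: 2 2 1

Derivation:
After op 1 (delete): buffer="bj" (len 2), cursors c1@1 c2@1, authorship ..
After op 2 (insert('o')): buffer="booj" (len 4), cursors c1@3 c2@3, authorship .12.
After op 3 (move_left): buffer="booj" (len 4), cursors c1@2 c2@2, authorship .12.
After op 4 (insert('m')): buffer="bommoj" (len 6), cursors c1@4 c2@4, authorship .1122.
After op 5 (delete): buffer="booj" (len 4), cursors c1@2 c2@2, authorship .12.
After op 6 (move_left): buffer="booj" (len 4), cursors c1@1 c2@1, authorship .12.
After op 7 (move_right): buffer="booj" (len 4), cursors c1@2 c2@2, authorship .12.
After op 8 (add_cursor(1)): buffer="booj" (len 4), cursors c3@1 c1@2 c2@2, authorship .12.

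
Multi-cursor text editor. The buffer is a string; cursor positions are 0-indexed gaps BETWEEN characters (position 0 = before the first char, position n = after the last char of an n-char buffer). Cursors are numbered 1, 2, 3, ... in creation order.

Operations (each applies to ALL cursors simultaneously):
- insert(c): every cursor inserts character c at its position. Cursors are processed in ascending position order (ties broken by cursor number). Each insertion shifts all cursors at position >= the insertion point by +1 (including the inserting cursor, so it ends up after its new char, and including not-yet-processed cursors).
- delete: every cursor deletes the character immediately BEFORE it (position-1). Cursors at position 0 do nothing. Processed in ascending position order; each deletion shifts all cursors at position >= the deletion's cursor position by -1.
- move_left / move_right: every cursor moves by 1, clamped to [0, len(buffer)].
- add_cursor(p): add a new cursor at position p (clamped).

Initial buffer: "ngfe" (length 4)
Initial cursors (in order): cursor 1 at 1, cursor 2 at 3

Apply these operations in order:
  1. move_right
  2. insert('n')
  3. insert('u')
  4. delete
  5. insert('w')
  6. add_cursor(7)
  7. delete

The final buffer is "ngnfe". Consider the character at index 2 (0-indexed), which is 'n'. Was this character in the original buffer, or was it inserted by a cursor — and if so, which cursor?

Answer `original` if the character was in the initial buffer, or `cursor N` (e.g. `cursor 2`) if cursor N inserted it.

Answer: cursor 1

Derivation:
After op 1 (move_right): buffer="ngfe" (len 4), cursors c1@2 c2@4, authorship ....
After op 2 (insert('n')): buffer="ngnfen" (len 6), cursors c1@3 c2@6, authorship ..1..2
After op 3 (insert('u')): buffer="ngnufenu" (len 8), cursors c1@4 c2@8, authorship ..11..22
After op 4 (delete): buffer="ngnfen" (len 6), cursors c1@3 c2@6, authorship ..1..2
After op 5 (insert('w')): buffer="ngnwfenw" (len 8), cursors c1@4 c2@8, authorship ..11..22
After op 6 (add_cursor(7)): buffer="ngnwfenw" (len 8), cursors c1@4 c3@7 c2@8, authorship ..11..22
After op 7 (delete): buffer="ngnfe" (len 5), cursors c1@3 c2@5 c3@5, authorship ..1..
Authorship (.=original, N=cursor N): . . 1 . .
Index 2: author = 1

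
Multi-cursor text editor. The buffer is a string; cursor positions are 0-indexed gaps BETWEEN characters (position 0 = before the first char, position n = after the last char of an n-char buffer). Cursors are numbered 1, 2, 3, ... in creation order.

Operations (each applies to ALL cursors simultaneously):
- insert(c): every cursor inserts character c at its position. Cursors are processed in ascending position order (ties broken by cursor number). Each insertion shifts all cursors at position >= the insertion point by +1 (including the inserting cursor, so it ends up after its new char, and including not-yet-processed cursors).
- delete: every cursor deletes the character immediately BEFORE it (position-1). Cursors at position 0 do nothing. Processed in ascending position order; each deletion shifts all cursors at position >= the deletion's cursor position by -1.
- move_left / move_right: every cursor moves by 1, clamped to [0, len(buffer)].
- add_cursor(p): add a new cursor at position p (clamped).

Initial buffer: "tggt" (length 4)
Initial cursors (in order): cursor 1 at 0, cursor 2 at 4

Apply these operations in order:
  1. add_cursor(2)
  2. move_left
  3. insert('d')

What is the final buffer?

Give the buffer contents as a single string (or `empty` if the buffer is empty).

Answer: dtdggdt

Derivation:
After op 1 (add_cursor(2)): buffer="tggt" (len 4), cursors c1@0 c3@2 c2@4, authorship ....
After op 2 (move_left): buffer="tggt" (len 4), cursors c1@0 c3@1 c2@3, authorship ....
After op 3 (insert('d')): buffer="dtdggdt" (len 7), cursors c1@1 c3@3 c2@6, authorship 1.3..2.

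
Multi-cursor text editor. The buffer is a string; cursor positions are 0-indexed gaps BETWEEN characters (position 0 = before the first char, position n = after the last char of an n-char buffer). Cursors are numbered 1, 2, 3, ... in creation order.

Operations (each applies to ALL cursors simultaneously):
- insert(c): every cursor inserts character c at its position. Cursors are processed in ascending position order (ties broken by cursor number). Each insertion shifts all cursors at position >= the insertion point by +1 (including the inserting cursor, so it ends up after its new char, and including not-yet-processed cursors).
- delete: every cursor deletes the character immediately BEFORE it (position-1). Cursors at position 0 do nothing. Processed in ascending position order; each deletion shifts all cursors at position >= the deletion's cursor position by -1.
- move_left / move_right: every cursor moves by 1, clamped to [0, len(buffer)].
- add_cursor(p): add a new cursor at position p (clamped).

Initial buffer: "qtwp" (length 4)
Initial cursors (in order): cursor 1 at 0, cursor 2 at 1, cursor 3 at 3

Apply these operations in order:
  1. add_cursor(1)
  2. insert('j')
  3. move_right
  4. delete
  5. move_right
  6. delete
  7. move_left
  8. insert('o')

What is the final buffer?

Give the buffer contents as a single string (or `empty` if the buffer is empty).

After op 1 (add_cursor(1)): buffer="qtwp" (len 4), cursors c1@0 c2@1 c4@1 c3@3, authorship ....
After op 2 (insert('j')): buffer="jqjjtwjp" (len 8), cursors c1@1 c2@4 c4@4 c3@7, authorship 1.24..3.
After op 3 (move_right): buffer="jqjjtwjp" (len 8), cursors c1@2 c2@5 c4@5 c3@8, authorship 1.24..3.
After op 4 (delete): buffer="jjwj" (len 4), cursors c1@1 c2@2 c4@2 c3@4, authorship 12.3
After op 5 (move_right): buffer="jjwj" (len 4), cursors c1@2 c2@3 c4@3 c3@4, authorship 12.3
After op 6 (delete): buffer="" (len 0), cursors c1@0 c2@0 c3@0 c4@0, authorship 
After op 7 (move_left): buffer="" (len 0), cursors c1@0 c2@0 c3@0 c4@0, authorship 
After op 8 (insert('o')): buffer="oooo" (len 4), cursors c1@4 c2@4 c3@4 c4@4, authorship 1234

Answer: oooo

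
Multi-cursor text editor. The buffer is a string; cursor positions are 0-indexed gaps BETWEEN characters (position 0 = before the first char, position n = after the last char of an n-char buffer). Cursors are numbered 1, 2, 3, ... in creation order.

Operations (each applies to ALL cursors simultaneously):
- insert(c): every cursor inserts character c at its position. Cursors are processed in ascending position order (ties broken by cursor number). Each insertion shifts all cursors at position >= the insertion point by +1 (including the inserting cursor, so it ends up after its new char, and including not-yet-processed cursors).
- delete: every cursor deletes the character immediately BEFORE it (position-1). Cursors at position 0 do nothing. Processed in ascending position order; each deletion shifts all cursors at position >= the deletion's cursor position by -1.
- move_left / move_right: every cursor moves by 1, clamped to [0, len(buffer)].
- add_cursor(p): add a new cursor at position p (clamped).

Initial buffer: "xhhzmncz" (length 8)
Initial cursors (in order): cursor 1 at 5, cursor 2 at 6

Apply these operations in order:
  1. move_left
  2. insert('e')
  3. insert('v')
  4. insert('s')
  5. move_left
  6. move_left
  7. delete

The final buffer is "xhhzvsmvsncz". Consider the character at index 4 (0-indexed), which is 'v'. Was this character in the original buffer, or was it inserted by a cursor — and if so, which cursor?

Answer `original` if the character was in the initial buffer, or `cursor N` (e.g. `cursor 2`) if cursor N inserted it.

Answer: cursor 1

Derivation:
After op 1 (move_left): buffer="xhhzmncz" (len 8), cursors c1@4 c2@5, authorship ........
After op 2 (insert('e')): buffer="xhhzemencz" (len 10), cursors c1@5 c2@7, authorship ....1.2...
After op 3 (insert('v')): buffer="xhhzevmevncz" (len 12), cursors c1@6 c2@9, authorship ....11.22...
After op 4 (insert('s')): buffer="xhhzevsmevsncz" (len 14), cursors c1@7 c2@11, authorship ....111.222...
After op 5 (move_left): buffer="xhhzevsmevsncz" (len 14), cursors c1@6 c2@10, authorship ....111.222...
After op 6 (move_left): buffer="xhhzevsmevsncz" (len 14), cursors c1@5 c2@9, authorship ....111.222...
After op 7 (delete): buffer="xhhzvsmvsncz" (len 12), cursors c1@4 c2@7, authorship ....11.22...
Authorship (.=original, N=cursor N): . . . . 1 1 . 2 2 . . .
Index 4: author = 1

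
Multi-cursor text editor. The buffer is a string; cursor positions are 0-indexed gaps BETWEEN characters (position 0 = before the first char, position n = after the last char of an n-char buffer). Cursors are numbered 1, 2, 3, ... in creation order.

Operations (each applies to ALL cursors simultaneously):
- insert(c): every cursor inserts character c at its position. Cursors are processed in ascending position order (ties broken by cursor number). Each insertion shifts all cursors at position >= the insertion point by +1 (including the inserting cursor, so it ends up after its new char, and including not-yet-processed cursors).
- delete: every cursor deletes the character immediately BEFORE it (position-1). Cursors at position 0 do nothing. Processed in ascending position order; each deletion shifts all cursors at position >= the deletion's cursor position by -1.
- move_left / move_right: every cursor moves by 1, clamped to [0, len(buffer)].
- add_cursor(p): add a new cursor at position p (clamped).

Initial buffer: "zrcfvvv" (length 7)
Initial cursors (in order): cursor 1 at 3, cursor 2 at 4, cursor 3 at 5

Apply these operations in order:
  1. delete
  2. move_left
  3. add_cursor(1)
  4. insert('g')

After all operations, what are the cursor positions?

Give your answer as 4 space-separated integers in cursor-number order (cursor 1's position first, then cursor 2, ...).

Answer: 5 5 5 5

Derivation:
After op 1 (delete): buffer="zrvv" (len 4), cursors c1@2 c2@2 c3@2, authorship ....
After op 2 (move_left): buffer="zrvv" (len 4), cursors c1@1 c2@1 c3@1, authorship ....
After op 3 (add_cursor(1)): buffer="zrvv" (len 4), cursors c1@1 c2@1 c3@1 c4@1, authorship ....
After op 4 (insert('g')): buffer="zggggrvv" (len 8), cursors c1@5 c2@5 c3@5 c4@5, authorship .1234...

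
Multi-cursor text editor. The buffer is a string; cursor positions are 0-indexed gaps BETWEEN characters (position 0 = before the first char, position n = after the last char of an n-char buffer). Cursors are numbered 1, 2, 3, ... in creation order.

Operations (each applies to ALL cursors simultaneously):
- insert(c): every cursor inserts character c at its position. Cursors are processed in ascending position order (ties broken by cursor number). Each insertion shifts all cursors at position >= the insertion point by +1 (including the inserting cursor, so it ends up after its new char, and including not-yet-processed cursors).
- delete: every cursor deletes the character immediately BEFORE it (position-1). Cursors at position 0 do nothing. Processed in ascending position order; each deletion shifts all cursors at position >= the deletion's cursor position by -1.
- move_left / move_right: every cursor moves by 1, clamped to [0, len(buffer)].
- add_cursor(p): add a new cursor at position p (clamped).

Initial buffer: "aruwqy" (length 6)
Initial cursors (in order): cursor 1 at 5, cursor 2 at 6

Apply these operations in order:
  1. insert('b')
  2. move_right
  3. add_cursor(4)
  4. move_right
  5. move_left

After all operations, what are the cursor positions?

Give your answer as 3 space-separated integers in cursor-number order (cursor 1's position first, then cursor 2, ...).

Answer: 7 7 4

Derivation:
After op 1 (insert('b')): buffer="aruwqbyb" (len 8), cursors c1@6 c2@8, authorship .....1.2
After op 2 (move_right): buffer="aruwqbyb" (len 8), cursors c1@7 c2@8, authorship .....1.2
After op 3 (add_cursor(4)): buffer="aruwqbyb" (len 8), cursors c3@4 c1@7 c2@8, authorship .....1.2
After op 4 (move_right): buffer="aruwqbyb" (len 8), cursors c3@5 c1@8 c2@8, authorship .....1.2
After op 5 (move_left): buffer="aruwqbyb" (len 8), cursors c3@4 c1@7 c2@7, authorship .....1.2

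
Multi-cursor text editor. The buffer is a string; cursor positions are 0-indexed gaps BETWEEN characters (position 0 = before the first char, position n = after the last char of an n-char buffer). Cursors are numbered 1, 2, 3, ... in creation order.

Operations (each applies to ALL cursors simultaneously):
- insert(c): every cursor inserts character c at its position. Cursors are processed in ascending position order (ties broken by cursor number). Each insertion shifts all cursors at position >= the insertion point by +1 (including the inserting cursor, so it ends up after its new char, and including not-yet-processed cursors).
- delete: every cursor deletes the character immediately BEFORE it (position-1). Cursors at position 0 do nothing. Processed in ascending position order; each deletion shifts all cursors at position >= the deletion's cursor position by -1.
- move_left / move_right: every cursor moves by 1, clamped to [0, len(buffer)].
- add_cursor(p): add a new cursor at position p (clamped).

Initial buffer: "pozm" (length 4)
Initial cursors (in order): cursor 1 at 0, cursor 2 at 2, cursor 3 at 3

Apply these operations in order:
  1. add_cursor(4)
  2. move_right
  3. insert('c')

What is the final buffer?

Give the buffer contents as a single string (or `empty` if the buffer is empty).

After op 1 (add_cursor(4)): buffer="pozm" (len 4), cursors c1@0 c2@2 c3@3 c4@4, authorship ....
After op 2 (move_right): buffer="pozm" (len 4), cursors c1@1 c2@3 c3@4 c4@4, authorship ....
After op 3 (insert('c')): buffer="pcozcmcc" (len 8), cursors c1@2 c2@5 c3@8 c4@8, authorship .1..2.34

Answer: pcozcmcc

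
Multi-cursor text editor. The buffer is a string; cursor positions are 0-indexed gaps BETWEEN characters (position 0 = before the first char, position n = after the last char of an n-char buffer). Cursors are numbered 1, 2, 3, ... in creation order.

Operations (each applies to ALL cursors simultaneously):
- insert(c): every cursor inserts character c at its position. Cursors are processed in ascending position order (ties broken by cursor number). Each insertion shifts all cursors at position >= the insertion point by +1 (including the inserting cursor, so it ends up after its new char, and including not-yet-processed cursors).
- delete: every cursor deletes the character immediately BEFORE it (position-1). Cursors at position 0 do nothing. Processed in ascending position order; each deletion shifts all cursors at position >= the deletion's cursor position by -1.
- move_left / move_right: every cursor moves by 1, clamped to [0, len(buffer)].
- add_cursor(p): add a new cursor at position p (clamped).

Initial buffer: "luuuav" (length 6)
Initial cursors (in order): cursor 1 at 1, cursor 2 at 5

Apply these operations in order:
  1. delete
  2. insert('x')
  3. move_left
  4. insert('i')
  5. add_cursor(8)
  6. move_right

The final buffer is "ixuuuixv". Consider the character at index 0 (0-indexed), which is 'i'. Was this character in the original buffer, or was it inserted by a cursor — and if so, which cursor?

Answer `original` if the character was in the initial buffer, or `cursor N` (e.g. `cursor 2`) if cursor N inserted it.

After op 1 (delete): buffer="uuuv" (len 4), cursors c1@0 c2@3, authorship ....
After op 2 (insert('x')): buffer="xuuuxv" (len 6), cursors c1@1 c2@5, authorship 1...2.
After op 3 (move_left): buffer="xuuuxv" (len 6), cursors c1@0 c2@4, authorship 1...2.
After op 4 (insert('i')): buffer="ixuuuixv" (len 8), cursors c1@1 c2@6, authorship 11...22.
After op 5 (add_cursor(8)): buffer="ixuuuixv" (len 8), cursors c1@1 c2@6 c3@8, authorship 11...22.
After op 6 (move_right): buffer="ixuuuixv" (len 8), cursors c1@2 c2@7 c3@8, authorship 11...22.
Authorship (.=original, N=cursor N): 1 1 . . . 2 2 .
Index 0: author = 1

Answer: cursor 1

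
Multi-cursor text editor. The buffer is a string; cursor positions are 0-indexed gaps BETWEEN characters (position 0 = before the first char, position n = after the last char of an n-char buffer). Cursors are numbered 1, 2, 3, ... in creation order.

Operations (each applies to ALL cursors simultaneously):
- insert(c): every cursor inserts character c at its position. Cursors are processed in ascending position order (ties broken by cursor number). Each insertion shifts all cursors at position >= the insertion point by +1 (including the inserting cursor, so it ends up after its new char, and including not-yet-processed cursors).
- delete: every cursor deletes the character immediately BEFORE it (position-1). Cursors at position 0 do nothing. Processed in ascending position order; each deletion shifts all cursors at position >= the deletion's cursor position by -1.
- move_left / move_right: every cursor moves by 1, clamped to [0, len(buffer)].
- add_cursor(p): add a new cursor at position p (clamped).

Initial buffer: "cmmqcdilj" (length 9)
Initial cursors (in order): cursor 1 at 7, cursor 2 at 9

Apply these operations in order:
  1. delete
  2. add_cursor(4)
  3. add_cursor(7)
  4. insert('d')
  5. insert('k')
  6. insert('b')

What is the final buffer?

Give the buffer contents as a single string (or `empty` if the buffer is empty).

After op 1 (delete): buffer="cmmqcdl" (len 7), cursors c1@6 c2@7, authorship .......
After op 2 (add_cursor(4)): buffer="cmmqcdl" (len 7), cursors c3@4 c1@6 c2@7, authorship .......
After op 3 (add_cursor(7)): buffer="cmmqcdl" (len 7), cursors c3@4 c1@6 c2@7 c4@7, authorship .......
After op 4 (insert('d')): buffer="cmmqdcddldd" (len 11), cursors c3@5 c1@8 c2@11 c4@11, authorship ....3..1.24
After op 5 (insert('k')): buffer="cmmqdkcddklddkk" (len 15), cursors c3@6 c1@10 c2@15 c4@15, authorship ....33..11.2424
After op 6 (insert('b')): buffer="cmmqdkbcddkblddkkbb" (len 19), cursors c3@7 c1@12 c2@19 c4@19, authorship ....333..111.242424

Answer: cmmqdkbcddkblddkkbb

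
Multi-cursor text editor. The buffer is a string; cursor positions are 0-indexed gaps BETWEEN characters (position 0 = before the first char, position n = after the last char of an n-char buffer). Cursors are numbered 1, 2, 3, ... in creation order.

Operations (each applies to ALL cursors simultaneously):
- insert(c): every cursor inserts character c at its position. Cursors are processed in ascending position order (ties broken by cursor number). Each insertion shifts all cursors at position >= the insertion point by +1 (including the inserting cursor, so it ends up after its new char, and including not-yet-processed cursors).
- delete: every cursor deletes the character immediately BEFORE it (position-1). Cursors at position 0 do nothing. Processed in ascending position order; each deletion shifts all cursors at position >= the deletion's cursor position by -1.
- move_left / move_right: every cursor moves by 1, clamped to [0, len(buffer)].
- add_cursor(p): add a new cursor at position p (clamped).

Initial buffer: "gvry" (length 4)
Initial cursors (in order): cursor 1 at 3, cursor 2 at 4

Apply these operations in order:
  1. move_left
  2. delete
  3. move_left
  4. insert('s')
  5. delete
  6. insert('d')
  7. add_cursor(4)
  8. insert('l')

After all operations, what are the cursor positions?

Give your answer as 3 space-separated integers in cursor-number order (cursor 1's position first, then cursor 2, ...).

Answer: 4 4 7

Derivation:
After op 1 (move_left): buffer="gvry" (len 4), cursors c1@2 c2@3, authorship ....
After op 2 (delete): buffer="gy" (len 2), cursors c1@1 c2@1, authorship ..
After op 3 (move_left): buffer="gy" (len 2), cursors c1@0 c2@0, authorship ..
After op 4 (insert('s')): buffer="ssgy" (len 4), cursors c1@2 c2@2, authorship 12..
After op 5 (delete): buffer="gy" (len 2), cursors c1@0 c2@0, authorship ..
After op 6 (insert('d')): buffer="ddgy" (len 4), cursors c1@2 c2@2, authorship 12..
After op 7 (add_cursor(4)): buffer="ddgy" (len 4), cursors c1@2 c2@2 c3@4, authorship 12..
After op 8 (insert('l')): buffer="ddllgyl" (len 7), cursors c1@4 c2@4 c3@7, authorship 1212..3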